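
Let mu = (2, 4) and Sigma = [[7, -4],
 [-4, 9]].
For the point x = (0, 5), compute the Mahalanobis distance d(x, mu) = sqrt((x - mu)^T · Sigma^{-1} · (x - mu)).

Step 1 — centre the observation: (x - mu) = (-2, 1).

Step 2 — invert Sigma. det(Sigma) = 7·9 - (-4)² = 47.
  Sigma^{-1} = (1/det) · [[d, -b], [-b, a]] = [[0.1915, 0.0851],
 [0.0851, 0.1489]].

Step 3 — form the quadratic (x - mu)^T · Sigma^{-1} · (x - mu):
  Sigma^{-1} · (x - mu) = (-0.2979, -0.0213).
  (x - mu)^T · [Sigma^{-1} · (x - mu)] = (-2)·(-0.2979) + (1)·(-0.0213) = 0.5745.

Step 4 — take square root: d = √(0.5745) ≈ 0.7579.

d(x, mu) = √(0.5745) ≈ 0.7579


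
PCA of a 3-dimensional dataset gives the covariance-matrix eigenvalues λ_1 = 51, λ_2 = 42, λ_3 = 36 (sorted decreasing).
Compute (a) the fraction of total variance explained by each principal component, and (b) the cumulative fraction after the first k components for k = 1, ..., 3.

Step 1 — total variance = trace(Sigma) = Σ λ_i = 51 + 42 + 36 = 129.

Step 2 — fraction explained by component i = λ_i / Σ λ:
  PC1: 51/129 = 0.3953
  PC2: 42/129 = 0.3256
  PC3: 36/129 = 0.2791

Step 3 — cumulative fraction after k components = (λ_1 + ... + λ_k) / Σ λ:
  k = 1: 51/129 = 0.3953
  k = 2: (51 + 42)/129 = 93/129 = 0.7209
  k = 3: (51 + 42 + 36)/129 = 129/129 = 1

Summary (fraction, with percent):

explained: PC1 0.3953 (39.53%), PC2 0.3256 (32.56%), PC3 0.2791 (27.91%);  cumulative: 0.3953, 0.7209, 1


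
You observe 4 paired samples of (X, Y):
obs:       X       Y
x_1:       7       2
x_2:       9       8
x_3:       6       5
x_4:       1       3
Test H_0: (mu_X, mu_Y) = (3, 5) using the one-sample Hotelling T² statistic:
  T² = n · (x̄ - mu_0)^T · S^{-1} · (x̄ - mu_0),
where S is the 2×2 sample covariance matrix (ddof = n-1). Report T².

Step 1 — sample mean vector:
  mean(X) = (7 + 9 + 6 + 1) / 4 = 23/4 = 5.75
  mean(Y) = (2 + 8 + 5 + 3) / 4 = 18/4 = 4.5
  x̄ = (5.75, 4.5),  deviation x̄ - mu_0 = (5.75, 4.5) - (3, 5) = (2.75, -0.5).

Step 2 — sample covariance matrix, S[i,j] = (1/(n-1)) · Σ_k (x_{k,i} - mean_i) · (x_{k,j} - mean_j), divisor n-1 = 3:
  S[X,X] = ((1.25)·(1.25) + (3.25)·(3.25) + (0.25)·(0.25) + (-4.75)·(-4.75)) / 3 = 34.75/3 = 11.5833
  S[X,Y] = ((1.25)·(-2.5) + (3.25)·(3.5) + (0.25)·(0.5) + (-4.75)·(-1.5)) / 3 = 15.5/3 = 5.1667
  S[Y,Y] = ((-2.5)·(-2.5) + (3.5)·(3.5) + (0.5)·(0.5) + (-1.5)·(-1.5)) / 3 = 21/3 = 7
  S = [[11.5833, 5.1667],
 [5.1667, 7]].

Step 3 — invert S. det(S) = 11.5833·7 - (5.1667)² = 54.3889.
  S^{-1} = (1/det) · [[d, -b], [-b, a]] = [[0.1287, -0.095],
 [-0.095, 0.213]].

Step 4 — quadratic form (x̄ - mu_0)^T · S^{-1} · (x̄ - mu_0):
  S^{-1} · (x̄ - mu_0) = (0.4014, -0.3677),
  (x̄ - mu_0)^T · [...] = (2.75)·(0.4014) + (-0.5)·(-0.3677) = 1.2878.

Step 5 — scale by n: T² = 4 · 1.2878 = 5.1512.

T² ≈ 5.1512


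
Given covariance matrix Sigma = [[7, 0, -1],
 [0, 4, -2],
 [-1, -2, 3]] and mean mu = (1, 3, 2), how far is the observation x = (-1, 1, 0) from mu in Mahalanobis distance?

Step 1 — centre the observation: (x - mu) = (-2, -2, -2).

Step 2 — invert Sigma (cofactor / det for 3×3, or solve directly):
  Sigma^{-1} = [[0.1538, 0.0385, 0.0769],
 [0.0385, 0.3846, 0.2692],
 [0.0769, 0.2692, 0.5385]].

Step 3 — form the quadratic (x - mu)^T · Sigma^{-1} · (x - mu):
  Sigma^{-1} · (x - mu) = (-0.5385, -1.3846, -1.7692).
  (x - mu)^T · [Sigma^{-1} · (x - mu)] = (-2)·(-0.5385) + (-2)·(-1.3846) + (-2)·(-1.7692) = 7.3846.

Step 4 — take square root: d = √(7.3846) ≈ 2.7175.

d(x, mu) = √(7.3846) ≈ 2.7175


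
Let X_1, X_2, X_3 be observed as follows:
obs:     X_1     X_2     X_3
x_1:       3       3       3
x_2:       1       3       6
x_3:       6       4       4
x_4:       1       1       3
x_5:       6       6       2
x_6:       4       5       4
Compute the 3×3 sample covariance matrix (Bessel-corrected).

Step 1 — column means:
  mean(X_1) = (3 + 1 + 6 + 1 + 6 + 4) / 6 = 21/6 = 3.5
  mean(X_2) = (3 + 3 + 4 + 1 + 6 + 5) / 6 = 22/6 = 3.6667
  mean(X_3) = (3 + 6 + 4 + 3 + 2 + 4) / 6 = 22/6 = 3.6667

Step 2 — sample covariance S[i,j] = (1/(n-1)) · Σ_k (x_{k,i} - mean_i) · (x_{k,j} - mean_j), with n-1 = 5.
  S[X_1,X_1] = ((-0.5)·(-0.5) + (-2.5)·(-2.5) + (2.5)·(2.5) + (-2.5)·(-2.5) + (2.5)·(2.5) + (0.5)·(0.5)) / 5 = 25.5/5 = 5.1
  S[X_1,X_2] = ((-0.5)·(-0.6667) + (-2.5)·(-0.6667) + (2.5)·(0.3333) + (-2.5)·(-2.6667) + (2.5)·(2.3333) + (0.5)·(1.3333)) / 5 = 16/5 = 3.2
  S[X_1,X_3] = ((-0.5)·(-0.6667) + (-2.5)·(2.3333) + (2.5)·(0.3333) + (-2.5)·(-0.6667) + (2.5)·(-1.6667) + (0.5)·(0.3333)) / 5 = -7/5 = -1.4
  S[X_2,X_2] = ((-0.6667)·(-0.6667) + (-0.6667)·(-0.6667) + (0.3333)·(0.3333) + (-2.6667)·(-2.6667) + (2.3333)·(2.3333) + (1.3333)·(1.3333)) / 5 = 15.3333/5 = 3.0667
  S[X_2,X_3] = ((-0.6667)·(-0.6667) + (-0.6667)·(2.3333) + (0.3333)·(0.3333) + (-2.6667)·(-0.6667) + (2.3333)·(-1.6667) + (1.3333)·(0.3333)) / 5 = -2.6667/5 = -0.5333
  S[X_3,X_3] = ((-0.6667)·(-0.6667) + (2.3333)·(2.3333) + (0.3333)·(0.3333) + (-0.6667)·(-0.6667) + (-1.6667)·(-1.6667) + (0.3333)·(0.3333)) / 5 = 9.3333/5 = 1.8667

S is symmetric (S[j,i] = S[i,j]). Assembling:

S = [[5.1, 3.2, -1.4],
 [3.2, 3.0667, -0.5333],
 [-1.4, -0.5333, 1.8667]]


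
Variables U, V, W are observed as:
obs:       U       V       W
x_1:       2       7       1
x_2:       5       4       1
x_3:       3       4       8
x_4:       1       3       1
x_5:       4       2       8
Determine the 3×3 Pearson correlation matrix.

Step 1 — column means:
  mean(U) = (2 + 5 + 3 + 1 + 4) / 5 = 15/5 = 3
  mean(V) = (7 + 4 + 4 + 3 + 2) / 5 = 20/5 = 4
  mean(W) = (1 + 1 + 8 + 1 + 8) / 5 = 19/5 = 3.8

Step 2 — sample variances and covariances s[i,j] = (1/(n-1)) · Σ_k (x_{k,i} - mean_i) · (x_{k,j} - mean_j), with n-1 = 4:
  s[U,U] = ((-1)·(-1) + (2)·(2) + (0)·(0) + (-2)·(-2) + (1)·(1)) / 4 = 10/4 = 2.5
  s[U,V] = ((-1)·(3) + (2)·(0) + (0)·(0) + (-2)·(-1) + (1)·(-2)) / 4 = -3/4 = -0.75
  s[U,W] = ((-1)·(-2.8) + (2)·(-2.8) + (0)·(4.2) + (-2)·(-2.8) + (1)·(4.2)) / 4 = 7/4 = 1.75
  s[V,V] = ((3)·(3) + (0)·(0) + (0)·(0) + (-1)·(-1) + (-2)·(-2)) / 4 = 14/4 = 3.5
  s[V,W] = ((3)·(-2.8) + (0)·(-2.8) + (0)·(4.2) + (-1)·(-2.8) + (-2)·(4.2)) / 4 = -14/4 = -3.5
  s[W,W] = ((-2.8)·(-2.8) + (-2.8)·(-2.8) + (4.2)·(4.2) + (-2.8)·(-2.8) + (4.2)·(4.2)) / 4 = 58.8/4 = 14.7
  Sample standard deviations s_i = √(s[i,i]):
  s(U) = √(2.5) = 1.5811
  s(V) = √(3.5) = 1.8708
  s(W) = √(14.7) = 3.8341

Step 3 — r_{ij} = s_{ij} / (s_i · s_j):
  r[U,U] = 1 (diagonal).
  r[U,V] = -0.75 / (1.5811 · 1.8708) = -0.75 / 2.958 = -0.2535
  r[U,W] = 1.75 / (1.5811 · 3.8341) = 1.75 / 6.0622 = 0.2887
  r[V,V] = 1 (diagonal).
  r[V,W] = -3.5 / (1.8708 · 3.8341) = -3.5 / 7.1729 = -0.488
  r[W,W] = 1 (diagonal).

R is symmetric with unit diagonal. Assembling:

R = [[1, -0.2535, 0.2887],
 [-0.2535, 1, -0.488],
 [0.2887, -0.488, 1]]


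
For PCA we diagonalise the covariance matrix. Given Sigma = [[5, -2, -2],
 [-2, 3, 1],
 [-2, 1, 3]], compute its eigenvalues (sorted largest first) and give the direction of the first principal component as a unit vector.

Step 1 — characteristic polynomial p(λ) = det(λI - Sigma) = λ³ - tr·λ² + c_1·λ - det, where tr = trace, c_1 = sum of the principal 2×2 minors, det = det(Sigma):
  tr = 5 + 3 + 3 = 11,
  c_1 = (5·3 - (-2)²) + (5·3 - (-2)²) + (3·3 - (1)²) = 11 + 11 + 8 = 30,
  det = 5·(3·3 - (1)²) - (-2)·((-2)·3 - (1)·(-2)) + (-2)·((-2)·(1) - 3·(-2)) = 5·(8) - (-2)·(-4) + (-2)·(4) = 24.
  So p(λ) = λ³ - 11λ² + 30λ - 24.
Step 2 — look for an integer root (rational root theorem: any rational root is an integer divisor of 24). Testing λ = 2:
  p(2) = 8 - 44 + 60 - 24 = 0  ✓
  Dividing out (λ - 2): p(λ) = (λ - 2)(λ² - 9λ + 12).
Step 3 — remaining eigenvalues from the quadratic λ² - 9λ + 12 = 0:
  Δ = 9² - 4·12 = 81 - 48 = 33,  λ = (9 ± √33)/2 = (9 ± 5.7446)/2 ≈ 7.3723 or 1.6277.
  Sorted: λ_1 = 7.3723,  λ_2 = 2,  λ_3 = 1.6277  (check: sum = 11 = tr ✓).

Step 4 — unit eigenvector for λ_1 ≈ 7.3723: v spans the null space of (Sigma - λ_1 I), whose rows are
  r_1 = (-2.3723, -2, -2),  r_2 = (-2, -4.3723, 1),  r_3 = (-2, 1, -4.3723).
  v is orthogonal to every row, so take v ∝ r_1 × r_2 = ((-2)·(1) - (-2)·(-4.3723), (-2)·(-2) - (-2.3723)·(1), (-2.3723)·(-4.3723) - (-2)·(-2)) ≈ (-10.7446, 6.3723, 6.3723).
  Rescale (multiply by -1 so the first nonzero entry is positive): u = (10.7446, -6.3723, -6.3723).
  ||u|| = √((10.7446)² + (-6.3723)² + (-6.3723)²) = √(196.6576) ≈ 14.0235,  v_1 = u/||u|| ≈ (0.7662, -0.4544, -0.4544) (||v_1|| = 1).

λ_1 = 7.3723,  λ_2 = 2,  λ_3 = 1.6277;  v_1 ≈ (0.7662, -0.4544, -0.4544)


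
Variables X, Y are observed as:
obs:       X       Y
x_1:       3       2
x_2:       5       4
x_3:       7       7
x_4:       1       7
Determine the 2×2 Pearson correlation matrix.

Step 1 — column means:
  mean(X) = (3 + 5 + 7 + 1) / 4 = 16/4 = 4
  mean(Y) = (2 + 4 + 7 + 7) / 4 = 20/4 = 5

Step 2 — sample variances and covariances s[i,j] = (1/(n-1)) · Σ_k (x_{k,i} - mean_i) · (x_{k,j} - mean_j), with n-1 = 3:
  s[X,X] = ((-1)·(-1) + (1)·(1) + (3)·(3) + (-3)·(-3)) / 3 = 20/3 = 6.6667
  s[X,Y] = ((-1)·(-3) + (1)·(-1) + (3)·(2) + (-3)·(2)) / 3 = 2/3 = 0.6667
  s[Y,Y] = ((-3)·(-3) + (-1)·(-1) + (2)·(2) + (2)·(2)) / 3 = 18/3 = 6
  Sample standard deviations s_i = √(s[i,i]):
  s(X) = √(6.6667) = 2.582
  s(Y) = √(6) = 2.4495

Step 3 — r_{ij} = s_{ij} / (s_i · s_j):
  r[X,X] = 1 (diagonal).
  r[X,Y] = 0.6667 / (2.582 · 2.4495) = 0.6667 / 6.3246 = 0.1054
  r[Y,Y] = 1 (diagonal).

R is symmetric with unit diagonal. Assembling:

R = [[1, 0.1054],
 [0.1054, 1]]


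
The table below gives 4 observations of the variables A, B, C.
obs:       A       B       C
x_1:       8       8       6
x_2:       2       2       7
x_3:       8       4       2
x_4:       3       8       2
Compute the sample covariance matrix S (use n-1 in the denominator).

Step 1 — column means:
  mean(A) = (8 + 2 + 8 + 3) / 4 = 21/4 = 5.25
  mean(B) = (8 + 2 + 4 + 8) / 4 = 22/4 = 5.5
  mean(C) = (6 + 7 + 2 + 2) / 4 = 17/4 = 4.25

Step 2 — sample covariance S[i,j] = (1/(n-1)) · Σ_k (x_{k,i} - mean_i) · (x_{k,j} - mean_j), with n-1 = 3.
  S[A,A] = ((2.75)·(2.75) + (-3.25)·(-3.25) + (2.75)·(2.75) + (-2.25)·(-2.25)) / 3 = 30.75/3 = 10.25
  S[A,B] = ((2.75)·(2.5) + (-3.25)·(-3.5) + (2.75)·(-1.5) + (-2.25)·(2.5)) / 3 = 8.5/3 = 2.8333
  S[A,C] = ((2.75)·(1.75) + (-3.25)·(2.75) + (2.75)·(-2.25) + (-2.25)·(-2.25)) / 3 = -5.25/3 = -1.75
  S[B,B] = ((2.5)·(2.5) + (-3.5)·(-3.5) + (-1.5)·(-1.5) + (2.5)·(2.5)) / 3 = 27/3 = 9
  S[B,C] = ((2.5)·(1.75) + (-3.5)·(2.75) + (-1.5)·(-2.25) + (2.5)·(-2.25)) / 3 = -7.5/3 = -2.5
  S[C,C] = ((1.75)·(1.75) + (2.75)·(2.75) + (-2.25)·(-2.25) + (-2.25)·(-2.25)) / 3 = 20.75/3 = 6.9167

S is symmetric (S[j,i] = S[i,j]). Assembling:

S = [[10.25, 2.8333, -1.75],
 [2.8333, 9, -2.5],
 [-1.75, -2.5, 6.9167]]


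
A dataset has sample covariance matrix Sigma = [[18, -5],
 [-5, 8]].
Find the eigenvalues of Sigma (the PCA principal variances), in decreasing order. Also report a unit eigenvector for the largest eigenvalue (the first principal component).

Step 1 — characteristic polynomial of 2×2 Sigma:
  det(Sigma - λI) = λ² - trace · λ + det = 0.
  trace = 18 + 8 = 26, det = 18·8 - (-5)² = 119.
Step 2 — discriminant:
  Δ = trace² - 4·det = 676 - 476 = 200.
Step 3 — eigenvalues:
  λ = (trace ± √Δ)/2 = (26 ± 14.1421)/2,
  λ_1 = 20.0711,  λ_2 = 5.9289.

Step 4 — unit eigenvector for λ_1: solve (Sigma - λ_1 I)v = 0. First row:
  (18 - 20.0711)·v_x + (-5)·v_y = 0, i.e. (-2.0711)·v_x + (-5)·v_y = 0,
  so v ∝ (b, λ_1 - a) = (-5, 2.0711); multiply by -1 so the first entry is positive: u = (5, -2.0711).
  ||u|| = √((5)² + (-2.0711)²) = √(29.2893) ≈ 5.412,
  v_1 = u/||u|| ≈ (0.9239, -0.3827) (||v_1|| = 1).

λ_1 = 20.0711,  λ_2 = 5.9289;  v_1 ≈ (0.9239, -0.3827)


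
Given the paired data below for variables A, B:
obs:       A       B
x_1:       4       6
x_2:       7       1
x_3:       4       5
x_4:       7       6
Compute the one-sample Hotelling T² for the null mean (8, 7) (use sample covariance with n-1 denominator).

Step 1 — sample mean vector:
  mean(A) = (4 + 7 + 4 + 7) / 4 = 22/4 = 5.5
  mean(B) = (6 + 1 + 5 + 6) / 4 = 18/4 = 4.5
  x̄ = (5.5, 4.5),  deviation x̄ - mu_0 = (5.5, 4.5) - (8, 7) = (-2.5, -2.5).

Step 2 — sample covariance matrix, S[i,j] = (1/(n-1)) · Σ_k (x_{k,i} - mean_i) · (x_{k,j} - mean_j), divisor n-1 = 3:
  S[A,A] = ((-1.5)·(-1.5) + (1.5)·(1.5) + (-1.5)·(-1.5) + (1.5)·(1.5)) / 3 = 9/3 = 3
  S[A,B] = ((-1.5)·(1.5) + (1.5)·(-3.5) + (-1.5)·(0.5) + (1.5)·(1.5)) / 3 = -6/3 = -2
  S[B,B] = ((1.5)·(1.5) + (-3.5)·(-3.5) + (0.5)·(0.5) + (1.5)·(1.5)) / 3 = 17/3 = 5.6667
  S = [[3, -2],
 [-2, 5.6667]].

Step 3 — invert S. det(S) = 3·5.6667 - (-2)² = 13.
  S^{-1} = (1/det) · [[d, -b], [-b, a]] = [[0.4359, 0.1538],
 [0.1538, 0.2308]].

Step 4 — quadratic form (x̄ - mu_0)^T · S^{-1} · (x̄ - mu_0):
  S^{-1} · (x̄ - mu_0) = (-1.4744, -0.9615),
  (x̄ - mu_0)^T · [...] = (-2.5)·(-1.4744) + (-2.5)·(-0.9615) = 6.0897.

Step 5 — scale by n: T² = 4 · 6.0897 = 24.359.

T² ≈ 24.359


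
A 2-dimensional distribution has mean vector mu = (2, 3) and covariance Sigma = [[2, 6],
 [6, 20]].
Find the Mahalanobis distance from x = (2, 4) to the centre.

Step 1 — centre the observation: (x - mu) = (0, 1).

Step 2 — invert Sigma. det(Sigma) = 2·20 - (6)² = 4.
  Sigma^{-1} = (1/det) · [[d, -b], [-b, a]] = [[5, -1.5],
 [-1.5, 0.5]].

Step 3 — form the quadratic (x - mu)^T · Sigma^{-1} · (x - mu):
  Sigma^{-1} · (x - mu) = (-1.5, 0.5).
  (x - mu)^T · [Sigma^{-1} · (x - mu)] = (0)·(-1.5) + (1)·(0.5) = 0.5.

Step 4 — take square root: d = √(0.5) ≈ 0.7071.

d(x, mu) = √(0.5) ≈ 0.7071


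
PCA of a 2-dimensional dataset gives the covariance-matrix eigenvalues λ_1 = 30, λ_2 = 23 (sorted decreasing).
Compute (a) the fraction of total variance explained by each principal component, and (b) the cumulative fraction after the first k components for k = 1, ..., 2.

Step 1 — total variance = trace(Sigma) = Σ λ_i = 30 + 23 = 53.

Step 2 — fraction explained by component i = λ_i / Σ λ:
  PC1: 30/53 = 0.566
  PC2: 23/53 = 0.434

Step 3 — cumulative fraction after k components = (λ_1 + ... + λ_k) / Σ λ:
  k = 1: 30/53 = 0.566
  k = 2: (30 + 23)/53 = 53/53 = 1

Summary (fraction, with percent):

explained: PC1 0.566 (56.6%), PC2 0.434 (43.4%);  cumulative: 0.566, 1


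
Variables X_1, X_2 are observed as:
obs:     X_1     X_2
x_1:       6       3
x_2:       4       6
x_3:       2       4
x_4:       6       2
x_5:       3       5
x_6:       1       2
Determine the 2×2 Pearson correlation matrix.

Step 1 — column means:
  mean(X_1) = (6 + 4 + 2 + 6 + 3 + 1) / 6 = 22/6 = 3.6667
  mean(X_2) = (3 + 6 + 4 + 2 + 5 + 2) / 6 = 22/6 = 3.6667

Step 2 — sample variances and covariances s[i,j] = (1/(n-1)) · Σ_k (x_{k,i} - mean_i) · (x_{k,j} - mean_j), with n-1 = 5:
  s[X_1,X_1] = ((2.3333)·(2.3333) + (0.3333)·(0.3333) + (-1.6667)·(-1.6667) + (2.3333)·(2.3333) + (-0.6667)·(-0.6667) + (-2.6667)·(-2.6667)) / 5 = 21.3333/5 = 4.2667
  s[X_1,X_2] = ((2.3333)·(-0.6667) + (0.3333)·(2.3333) + (-1.6667)·(0.3333) + (2.3333)·(-1.6667) + (-0.6667)·(1.3333) + (-2.6667)·(-1.6667)) / 5 = -1.6667/5 = -0.3333
  s[X_2,X_2] = ((-0.6667)·(-0.6667) + (2.3333)·(2.3333) + (0.3333)·(0.3333) + (-1.6667)·(-1.6667) + (1.3333)·(1.3333) + (-1.6667)·(-1.6667)) / 5 = 13.3333/5 = 2.6667
  Sample standard deviations s_i = √(s[i,i]):
  s(X_1) = √(4.2667) = 2.0656
  s(X_2) = √(2.6667) = 1.633

Step 3 — r_{ij} = s_{ij} / (s_i · s_j):
  r[X_1,X_1] = 1 (diagonal).
  r[X_1,X_2] = -0.3333 / (2.0656 · 1.633) = -0.3333 / 3.3731 = -0.0988
  r[X_2,X_2] = 1 (diagonal).

R is symmetric with unit diagonal. Assembling:

R = [[1, -0.0988],
 [-0.0988, 1]]


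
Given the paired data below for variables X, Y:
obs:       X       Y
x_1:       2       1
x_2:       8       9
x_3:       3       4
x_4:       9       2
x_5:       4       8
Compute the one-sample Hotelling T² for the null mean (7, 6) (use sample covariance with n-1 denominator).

Step 1 — sample mean vector:
  mean(X) = (2 + 8 + 3 + 9 + 4) / 5 = 26/5 = 5.2
  mean(Y) = (1 + 9 + 4 + 2 + 8) / 5 = 24/5 = 4.8
  x̄ = (5.2, 4.8),  deviation x̄ - mu_0 = (5.2, 4.8) - (7, 6) = (-1.8, -1.2).

Step 2 — sample covariance matrix, S[i,j] = (1/(n-1)) · Σ_k (x_{k,i} - mean_i) · (x_{k,j} - mean_j), divisor n-1 = 4:
  S[X,X] = ((-3.2)·(-3.2) + (2.8)·(2.8) + (-2.2)·(-2.2) + (3.8)·(3.8) + (-1.2)·(-1.2)) / 4 = 38.8/4 = 9.7
  S[X,Y] = ((-3.2)·(-3.8) + (2.8)·(4.2) + (-2.2)·(-0.8) + (3.8)·(-2.8) + (-1.2)·(3.2)) / 4 = 11.2/4 = 2.8
  S[Y,Y] = ((-3.8)·(-3.8) + (4.2)·(4.2) + (-0.8)·(-0.8) + (-2.8)·(-2.8) + (3.2)·(3.2)) / 4 = 50.8/4 = 12.7
  S = [[9.7, 2.8],
 [2.8, 12.7]].

Step 3 — invert S. det(S) = 9.7·12.7 - (2.8)² = 115.35.
  S^{-1} = (1/det) · [[d, -b], [-b, a]] = [[0.1101, -0.0243],
 [-0.0243, 0.0841]].

Step 4 — quadratic form (x̄ - mu_0)^T · S^{-1} · (x̄ - mu_0):
  S^{-1} · (x̄ - mu_0) = (-0.1691, -0.0572),
  (x̄ - mu_0)^T · [...] = (-1.8)·(-0.1691) + (-1.2)·(-0.0572) = 0.373.

Step 5 — scale by n: T² = 5 · 0.373 = 1.8648.

T² ≈ 1.8648


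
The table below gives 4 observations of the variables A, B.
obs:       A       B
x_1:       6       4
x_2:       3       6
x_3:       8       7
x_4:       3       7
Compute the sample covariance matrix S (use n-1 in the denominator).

Step 1 — column means:
  mean(A) = (6 + 3 + 8 + 3) / 4 = 20/4 = 5
  mean(B) = (4 + 6 + 7 + 7) / 4 = 24/4 = 6

Step 2 — sample covariance S[i,j] = (1/(n-1)) · Σ_k (x_{k,i} - mean_i) · (x_{k,j} - mean_j), with n-1 = 3.
  S[A,A] = ((1)·(1) + (-2)·(-2) + (3)·(3) + (-2)·(-2)) / 3 = 18/3 = 6
  S[A,B] = ((1)·(-2) + (-2)·(0) + (3)·(1) + (-2)·(1)) / 3 = -1/3 = -0.3333
  S[B,B] = ((-2)·(-2) + (0)·(0) + (1)·(1) + (1)·(1)) / 3 = 6/3 = 2

S is symmetric (S[j,i] = S[i,j]). Assembling:

S = [[6, -0.3333],
 [-0.3333, 2]]


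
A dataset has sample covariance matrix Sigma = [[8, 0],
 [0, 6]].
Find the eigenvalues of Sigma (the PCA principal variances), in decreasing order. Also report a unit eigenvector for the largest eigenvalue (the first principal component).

Step 1 — characteristic polynomial of 2×2 Sigma:
  det(Sigma - λI) = λ² - trace · λ + det = 0.
  trace = 8 + 6 = 14, det = 8·6 - (0)² = 48.
Step 2 — discriminant:
  Δ = trace² - 4·det = 196 - 192 = 4.
Step 3 — eigenvalues:
  λ = (trace ± √Δ)/2 = (14 ± 2)/2,
  λ_1 = 8,  λ_2 = 6.

Step 4 — unit eigenvector for λ_1: Sigma is diagonal, so its eigenvectors are the coordinate axes. λ_1 = 8 is the diagonal entry on the first coordinate axis, hence
  v_1 = (1, 0) (||v_1|| = 1).

λ_1 = 8,  λ_2 = 6;  v_1 ≈ (1, 0)


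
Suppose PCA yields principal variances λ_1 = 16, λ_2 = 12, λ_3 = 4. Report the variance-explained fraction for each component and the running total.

Step 1 — total variance = trace(Sigma) = Σ λ_i = 16 + 12 + 4 = 32.

Step 2 — fraction explained by component i = λ_i / Σ λ:
  PC1: 16/32 = 0.5
  PC2: 12/32 = 0.375
  PC3: 4/32 = 0.125

Step 3 — cumulative fraction after k components = (λ_1 + ... + λ_k) / Σ λ:
  k = 1: 16/32 = 0.5
  k = 2: (16 + 12)/32 = 28/32 = 0.875
  k = 3: (16 + 12 + 4)/32 = 32/32 = 1

Summary (fraction, with percent):

explained: PC1 0.5 (50%), PC2 0.375 (37.5%), PC3 0.125 (12.5%);  cumulative: 0.5, 0.875, 1


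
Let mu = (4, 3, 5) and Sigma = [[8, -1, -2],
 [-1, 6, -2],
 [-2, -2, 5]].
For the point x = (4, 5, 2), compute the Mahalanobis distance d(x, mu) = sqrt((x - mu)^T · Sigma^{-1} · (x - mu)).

Step 1 — centre the observation: (x - mu) = (0, 2, -3).

Step 2 — invert Sigma (cofactor / det for 3×3, or solve directly):
  Sigma^{-1} = [[0.152, 0.0526, 0.0819],
 [0.0526, 0.2105, 0.1053],
 [0.0819, 0.1053, 0.2749]].

Step 3 — form the quadratic (x - mu)^T · Sigma^{-1} · (x - mu):
  Sigma^{-1} · (x - mu) = (-0.1404, 0.1053, -0.614).
  (x - mu)^T · [Sigma^{-1} · (x - mu)] = (0)·(-0.1404) + (2)·(0.1053) + (-3)·(-0.614) = 2.0526.

Step 4 — take square root: d = √(2.0526) ≈ 1.4327.

d(x, mu) = √(2.0526) ≈ 1.4327


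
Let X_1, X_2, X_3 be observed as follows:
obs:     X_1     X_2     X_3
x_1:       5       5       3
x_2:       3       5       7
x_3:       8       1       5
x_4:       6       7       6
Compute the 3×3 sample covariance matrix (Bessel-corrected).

Step 1 — column means:
  mean(X_1) = (5 + 3 + 8 + 6) / 4 = 22/4 = 5.5
  mean(X_2) = (5 + 5 + 1 + 7) / 4 = 18/4 = 4.5
  mean(X_3) = (3 + 7 + 5 + 6) / 4 = 21/4 = 5.25

Step 2 — sample covariance S[i,j] = (1/(n-1)) · Σ_k (x_{k,i} - mean_i) · (x_{k,j} - mean_j), with n-1 = 3.
  S[X_1,X_1] = ((-0.5)·(-0.5) + (-2.5)·(-2.5) + (2.5)·(2.5) + (0.5)·(0.5)) / 3 = 13/3 = 4.3333
  S[X_1,X_2] = ((-0.5)·(0.5) + (-2.5)·(0.5) + (2.5)·(-3.5) + (0.5)·(2.5)) / 3 = -9/3 = -3
  S[X_1,X_3] = ((-0.5)·(-2.25) + (-2.5)·(1.75) + (2.5)·(-0.25) + (0.5)·(0.75)) / 3 = -3.5/3 = -1.1667
  S[X_2,X_2] = ((0.5)·(0.5) + (0.5)·(0.5) + (-3.5)·(-3.5) + (2.5)·(2.5)) / 3 = 19/3 = 6.3333
  S[X_2,X_3] = ((0.5)·(-2.25) + (0.5)·(1.75) + (-3.5)·(-0.25) + (2.5)·(0.75)) / 3 = 2.5/3 = 0.8333
  S[X_3,X_3] = ((-2.25)·(-2.25) + (1.75)·(1.75) + (-0.25)·(-0.25) + (0.75)·(0.75)) / 3 = 8.75/3 = 2.9167

S is symmetric (S[j,i] = S[i,j]). Assembling:

S = [[4.3333, -3, -1.1667],
 [-3, 6.3333, 0.8333],
 [-1.1667, 0.8333, 2.9167]]


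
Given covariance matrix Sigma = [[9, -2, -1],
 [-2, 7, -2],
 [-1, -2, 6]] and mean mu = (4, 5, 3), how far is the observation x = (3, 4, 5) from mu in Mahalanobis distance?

Step 1 — centre the observation: (x - mu) = (-1, -1, 2).

Step 2 — invert Sigma (cofactor / det for 3×3, or solve directly):
  Sigma^{-1} = [[0.1254, 0.0462, 0.0363],
 [0.0462, 0.1749, 0.066],
 [0.0363, 0.066, 0.1947]].

Step 3 — form the quadratic (x - mu)^T · Sigma^{-1} · (x - mu):
  Sigma^{-1} · (x - mu) = (-0.099, -0.0891, 0.2871).
  (x - mu)^T · [Sigma^{-1} · (x - mu)] = (-1)·(-0.099) + (-1)·(-0.0891) + (2)·(0.2871) = 0.7624.

Step 4 — take square root: d = √(0.7624) ≈ 0.8731.

d(x, mu) = √(0.7624) ≈ 0.8731


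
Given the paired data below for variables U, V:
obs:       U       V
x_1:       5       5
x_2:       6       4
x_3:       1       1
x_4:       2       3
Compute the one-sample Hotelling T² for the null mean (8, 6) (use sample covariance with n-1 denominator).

Step 1 — sample mean vector:
  mean(U) = (5 + 6 + 1 + 2) / 4 = 14/4 = 3.5
  mean(V) = (5 + 4 + 1 + 3) / 4 = 13/4 = 3.25
  x̄ = (3.5, 3.25),  deviation x̄ - mu_0 = (3.5, 3.25) - (8, 6) = (-4.5, -2.75).

Step 2 — sample covariance matrix, S[i,j] = (1/(n-1)) · Σ_k (x_{k,i} - mean_i) · (x_{k,j} - mean_j), divisor n-1 = 3:
  S[U,U] = ((1.5)·(1.5) + (2.5)·(2.5) + (-2.5)·(-2.5) + (-1.5)·(-1.5)) / 3 = 17/3 = 5.6667
  S[U,V] = ((1.5)·(1.75) + (2.5)·(0.75) + (-2.5)·(-2.25) + (-1.5)·(-0.25)) / 3 = 10.5/3 = 3.5
  S[V,V] = ((1.75)·(1.75) + (0.75)·(0.75) + (-2.25)·(-2.25) + (-0.25)·(-0.25)) / 3 = 8.75/3 = 2.9167
  S = [[5.6667, 3.5],
 [3.5, 2.9167]].

Step 3 — invert S. det(S) = 5.6667·2.9167 - (3.5)² = 4.2778.
  S^{-1} = (1/det) · [[d, -b], [-b, a]] = [[0.6818, -0.8182],
 [-0.8182, 1.3247]].

Step 4 — quadratic form (x̄ - mu_0)^T · S^{-1} · (x̄ - mu_0):
  S^{-1} · (x̄ - mu_0) = (-0.8182, 0.039),
  (x̄ - mu_0)^T · [...] = (-4.5)·(-0.8182) + (-2.75)·(0.039) = 3.5747.

Step 5 — scale by n: T² = 4 · 3.5747 = 14.2987.

T² ≈ 14.2987


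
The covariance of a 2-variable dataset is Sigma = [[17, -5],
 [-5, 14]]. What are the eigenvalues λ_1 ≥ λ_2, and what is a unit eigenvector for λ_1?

Step 1 — characteristic polynomial of 2×2 Sigma:
  det(Sigma - λI) = λ² - trace · λ + det = 0.
  trace = 17 + 14 = 31, det = 17·14 - (-5)² = 213.
Step 2 — discriminant:
  Δ = trace² - 4·det = 961 - 852 = 109.
Step 3 — eigenvalues:
  λ = (trace ± √Δ)/2 = (31 ± 10.4403)/2,
  λ_1 = 20.7202,  λ_2 = 10.2798.

Step 4 — unit eigenvector for λ_1: solve (Sigma - λ_1 I)v = 0. First row:
  (17 - 20.7202)·v_x + (-5)·v_y = 0, i.e. (-3.7202)·v_x + (-5)·v_y = 0,
  so v ∝ (b, λ_1 - a) = (-5, 3.7202); multiply by -1 so the first entry is positive: u = (5, -3.7202).
  ||u|| = √((5)² + (-3.7202)²) = √(38.8395) ≈ 6.2321,
  v_1 = u/||u|| ≈ (0.8023, -0.5969) (||v_1|| = 1).

λ_1 = 20.7202,  λ_2 = 10.2798;  v_1 ≈ (0.8023, -0.5969)


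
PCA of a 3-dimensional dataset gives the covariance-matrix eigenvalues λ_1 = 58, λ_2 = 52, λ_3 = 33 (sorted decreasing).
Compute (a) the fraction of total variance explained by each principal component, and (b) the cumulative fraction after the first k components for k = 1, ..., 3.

Step 1 — total variance = trace(Sigma) = Σ λ_i = 58 + 52 + 33 = 143.

Step 2 — fraction explained by component i = λ_i / Σ λ:
  PC1: 58/143 = 0.4056
  PC2: 52/143 = 0.3636
  PC3: 33/143 = 0.2308

Step 3 — cumulative fraction after k components = (λ_1 + ... + λ_k) / Σ λ:
  k = 1: 58/143 = 0.4056
  k = 2: (58 + 52)/143 = 110/143 = 0.7692
  k = 3: (58 + 52 + 33)/143 = 143/143 = 1

Summary (fraction, with percent):

explained: PC1 0.4056 (40.56%), PC2 0.3636 (36.36%), PC3 0.2308 (23.08%);  cumulative: 0.4056, 0.7692, 1


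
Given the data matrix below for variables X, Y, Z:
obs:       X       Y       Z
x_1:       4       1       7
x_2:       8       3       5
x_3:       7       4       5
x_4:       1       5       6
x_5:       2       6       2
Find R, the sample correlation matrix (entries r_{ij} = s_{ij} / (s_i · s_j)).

Step 1 — column means:
  mean(X) = (4 + 8 + 7 + 1 + 2) / 5 = 22/5 = 4.4
  mean(Y) = (1 + 3 + 4 + 5 + 6) / 5 = 19/5 = 3.8
  mean(Z) = (7 + 5 + 5 + 6 + 2) / 5 = 25/5 = 5

Step 2 — sample variances and covariances s[i,j] = (1/(n-1)) · Σ_k (x_{k,i} - mean_i) · (x_{k,j} - mean_j), with n-1 = 4:
  s[X,X] = ((-0.4)·(-0.4) + (3.6)·(3.6) + (2.6)·(2.6) + (-3.4)·(-3.4) + (-2.4)·(-2.4)) / 4 = 37.2/4 = 9.3
  s[X,Y] = ((-0.4)·(-2.8) + (3.6)·(-0.8) + (2.6)·(0.2) + (-3.4)·(1.2) + (-2.4)·(2.2)) / 4 = -10.6/4 = -2.65
  s[X,Z] = ((-0.4)·(2) + (3.6)·(0) + (2.6)·(0) + (-3.4)·(1) + (-2.4)·(-3)) / 4 = 3/4 = 0.75
  s[Y,Y] = ((-2.8)·(-2.8) + (-0.8)·(-0.8) + (0.2)·(0.2) + (1.2)·(1.2) + (2.2)·(2.2)) / 4 = 14.8/4 = 3.7
  s[Y,Z] = ((-2.8)·(2) + (-0.8)·(0) + (0.2)·(0) + (1.2)·(1) + (2.2)·(-3)) / 4 = -11/4 = -2.75
  s[Z,Z] = ((2)·(2) + (0)·(0) + (0)·(0) + (1)·(1) + (-3)·(-3)) / 4 = 14/4 = 3.5
  Sample standard deviations s_i = √(s[i,i]):
  s(X) = √(9.3) = 3.0496
  s(Y) = √(3.7) = 1.9235
  s(Z) = √(3.5) = 1.8708

Step 3 — r_{ij} = s_{ij} / (s_i · s_j):
  r[X,X] = 1 (diagonal).
  r[X,Y] = -2.65 / (3.0496 · 1.9235) = -2.65 / 5.866 = -0.4518
  r[X,Z] = 0.75 / (3.0496 · 1.8708) = 0.75 / 5.7053 = 0.1315
  r[Y,Y] = 1 (diagonal).
  r[Y,Z] = -2.75 / (1.9235 · 1.8708) = -2.75 / 3.5986 = -0.7642
  r[Z,Z] = 1 (diagonal).

R is symmetric with unit diagonal. Assembling:

R = [[1, -0.4518, 0.1315],
 [-0.4518, 1, -0.7642],
 [0.1315, -0.7642, 1]]


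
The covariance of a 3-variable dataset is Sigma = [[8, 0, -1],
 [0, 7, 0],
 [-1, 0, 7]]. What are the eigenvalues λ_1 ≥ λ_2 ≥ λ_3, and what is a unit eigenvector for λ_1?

Step 1 — characteristic polynomial p(λ) = det(λI - Sigma) = λ³ - tr·λ² + c_1·λ - det, where tr = trace, c_1 = sum of the principal 2×2 minors, det = det(Sigma):
  tr = 8 + 7 + 7 = 22,
  c_1 = (8·7 - (0)²) + (8·7 - (-1)²) + (7·7 - (0)²) = 56 + 55 + 49 = 160,
  det = 8·(7·7 - (0)²) - (0)·((0)·7 - (0)·(-1)) + (-1)·((0)·(0) - 7·(-1)) = 8·(49) - (0)·(0) + (-1)·(7) = 385.
  So p(λ) = λ³ - 22λ² + 160λ - 385.
Step 2 — look for an integer root (rational root theorem: any rational root is an integer divisor of 385). Testing λ = 7:
  p(7) = 343 - 1078 + 1120 - 385 = 0  ✓
  Dividing out (λ - 7): p(λ) = (λ - 7)(λ² - 15λ + 55).
Step 3 — remaining eigenvalues from the quadratic λ² - 15λ + 55 = 0:
  Δ = 15² - 4·55 = 225 - 220 = 5,  λ = (15 ± √5)/2 = (15 ± 2.2361)/2 ≈ 8.618 or 6.382.
  Sorted: λ_1 = 8.618,  λ_2 = 7,  λ_3 = 6.382  (check: sum = 22 = tr ✓).

Step 4 — unit eigenvector for λ_1 ≈ 8.618: v spans the null space of (Sigma - λ_1 I), whose rows are
  r_1 = (-0.618, 0, -1),  r_2 = (0, -1.618, 0),  r_3 = (-1, 0, -1.618).
  v is orthogonal to every row, so take v ∝ r_1 × r_2 = ((0)·(0) - (-1)·(-1.618), (-1)·(0) - (-0.618)·(0), (-0.618)·(-1.618) - (0)·(0)) ≈ (-1.618, 0, 1).
  Rescale (multiply by -1 so the first nonzero entry is positive): u = (1.618, 0, -1).
  ||u|| = √((1.618)² + (0)² + (-1)²) = √(3.618) ≈ 1.9021,  v_1 = u/||u|| ≈ (0.8507, 0, -0.5257) (||v_1|| = 1).

λ_1 = 8.618,  λ_2 = 7,  λ_3 = 6.382;  v_1 ≈ (0.8507, 0, -0.5257)


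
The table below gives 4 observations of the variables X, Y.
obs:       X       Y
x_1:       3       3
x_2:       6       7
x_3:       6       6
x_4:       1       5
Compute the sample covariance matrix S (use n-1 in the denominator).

Step 1 — column means:
  mean(X) = (3 + 6 + 6 + 1) / 4 = 16/4 = 4
  mean(Y) = (3 + 7 + 6 + 5) / 4 = 21/4 = 5.25

Step 2 — sample covariance S[i,j] = (1/(n-1)) · Σ_k (x_{k,i} - mean_i) · (x_{k,j} - mean_j), with n-1 = 3.
  S[X,X] = ((-1)·(-1) + (2)·(2) + (2)·(2) + (-3)·(-3)) / 3 = 18/3 = 6
  S[X,Y] = ((-1)·(-2.25) + (2)·(1.75) + (2)·(0.75) + (-3)·(-0.25)) / 3 = 8/3 = 2.6667
  S[Y,Y] = ((-2.25)·(-2.25) + (1.75)·(1.75) + (0.75)·(0.75) + (-0.25)·(-0.25)) / 3 = 8.75/3 = 2.9167

S is symmetric (S[j,i] = S[i,j]). Assembling:

S = [[6, 2.6667],
 [2.6667, 2.9167]]


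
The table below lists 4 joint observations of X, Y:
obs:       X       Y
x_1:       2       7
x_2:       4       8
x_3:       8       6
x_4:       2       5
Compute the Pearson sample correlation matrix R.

Step 1 — column means:
  mean(X) = (2 + 4 + 8 + 2) / 4 = 16/4 = 4
  mean(Y) = (7 + 8 + 6 + 5) / 4 = 26/4 = 6.5

Step 2 — sample variances and covariances s[i,j] = (1/(n-1)) · Σ_k (x_{k,i} - mean_i) · (x_{k,j} - mean_j), with n-1 = 3:
  s[X,X] = ((-2)·(-2) + (0)·(0) + (4)·(4) + (-2)·(-2)) / 3 = 24/3 = 8
  s[X,Y] = ((-2)·(0.5) + (0)·(1.5) + (4)·(-0.5) + (-2)·(-1.5)) / 3 = 0/3 = 0
  s[Y,Y] = ((0.5)·(0.5) + (1.5)·(1.5) + (-0.5)·(-0.5) + (-1.5)·(-1.5)) / 3 = 5/3 = 1.6667
  Sample standard deviations s_i = √(s[i,i]):
  s(X) = √(8) = 2.8284
  s(Y) = √(1.6667) = 1.291

Step 3 — r_{ij} = s_{ij} / (s_i · s_j):
  r[X,X] = 1 (diagonal).
  r[X,Y] = 0 / (2.8284 · 1.291) = 0 / 3.6515 = 0
  r[Y,Y] = 1 (diagonal).

R is symmetric with unit diagonal. Assembling:

R = [[1, 0],
 [0, 1]]


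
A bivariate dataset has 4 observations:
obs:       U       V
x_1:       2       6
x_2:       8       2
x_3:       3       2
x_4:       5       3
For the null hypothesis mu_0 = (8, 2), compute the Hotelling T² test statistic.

Step 1 — sample mean vector:
  mean(U) = (2 + 8 + 3 + 5) / 4 = 18/4 = 4.5
  mean(V) = (6 + 2 + 2 + 3) / 4 = 13/4 = 3.25
  x̄ = (4.5, 3.25),  deviation x̄ - mu_0 = (4.5, 3.25) - (8, 2) = (-3.5, 1.25).

Step 2 — sample covariance matrix, S[i,j] = (1/(n-1)) · Σ_k (x_{k,i} - mean_i) · (x_{k,j} - mean_j), divisor n-1 = 3:
  S[U,U] = ((-2.5)·(-2.5) + (3.5)·(3.5) + (-1.5)·(-1.5) + (0.5)·(0.5)) / 3 = 21/3 = 7
  S[U,V] = ((-2.5)·(2.75) + (3.5)·(-1.25) + (-1.5)·(-1.25) + (0.5)·(-0.25)) / 3 = -9.5/3 = -3.1667
  S[V,V] = ((2.75)·(2.75) + (-1.25)·(-1.25) + (-1.25)·(-1.25) + (-0.25)·(-0.25)) / 3 = 10.75/3 = 3.5833
  S = [[7, -3.1667],
 [-3.1667, 3.5833]].

Step 3 — invert S. det(S) = 7·3.5833 - (-3.1667)² = 15.0556.
  S^{-1} = (1/det) · [[d, -b], [-b, a]] = [[0.238, 0.2103],
 [0.2103, 0.4649]].

Step 4 — quadratic form (x̄ - mu_0)^T · S^{-1} · (x̄ - mu_0):
  S^{-1} · (x̄ - mu_0) = (-0.5701, -0.155),
  (x̄ - mu_0)^T · [...] = (-3.5)·(-0.5701) + (1.25)·(-0.155) = 1.8017.

Step 5 — scale by n: T² = 4 · 1.8017 = 7.2066.

T² ≈ 7.2066


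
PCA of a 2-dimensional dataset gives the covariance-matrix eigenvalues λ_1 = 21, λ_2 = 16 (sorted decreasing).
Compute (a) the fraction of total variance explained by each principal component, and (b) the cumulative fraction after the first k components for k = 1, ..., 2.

Step 1 — total variance = trace(Sigma) = Σ λ_i = 21 + 16 = 37.

Step 2 — fraction explained by component i = λ_i / Σ λ:
  PC1: 21/37 = 0.5676
  PC2: 16/37 = 0.4324

Step 3 — cumulative fraction after k components = (λ_1 + ... + λ_k) / Σ λ:
  k = 1: 21/37 = 0.5676
  k = 2: (21 + 16)/37 = 37/37 = 1

Summary (fraction, with percent):

explained: PC1 0.5676 (56.76%), PC2 0.4324 (43.24%);  cumulative: 0.5676, 1


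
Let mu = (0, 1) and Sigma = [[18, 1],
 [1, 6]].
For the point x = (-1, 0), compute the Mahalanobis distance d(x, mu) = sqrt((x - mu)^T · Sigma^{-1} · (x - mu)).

Step 1 — centre the observation: (x - mu) = (-1, -1).

Step 2 — invert Sigma. det(Sigma) = 18·6 - (1)² = 107.
  Sigma^{-1} = (1/det) · [[d, -b], [-b, a]] = [[0.0561, -0.0093],
 [-0.0093, 0.1682]].

Step 3 — form the quadratic (x - mu)^T · Sigma^{-1} · (x - mu):
  Sigma^{-1} · (x - mu) = (-0.0467, -0.1589).
  (x - mu)^T · [Sigma^{-1} · (x - mu)] = (-1)·(-0.0467) + (-1)·(-0.1589) = 0.2056.

Step 4 — take square root: d = √(0.2056) ≈ 0.4534.

d(x, mu) = √(0.2056) ≈ 0.4534


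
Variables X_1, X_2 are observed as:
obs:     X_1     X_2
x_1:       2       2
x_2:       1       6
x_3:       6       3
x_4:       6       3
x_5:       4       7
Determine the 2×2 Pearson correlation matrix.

Step 1 — column means:
  mean(X_1) = (2 + 1 + 6 + 6 + 4) / 5 = 19/5 = 3.8
  mean(X_2) = (2 + 6 + 3 + 3 + 7) / 5 = 21/5 = 4.2

Step 2 — sample variances and covariances s[i,j] = (1/(n-1)) · Σ_k (x_{k,i} - mean_i) · (x_{k,j} - mean_j), with n-1 = 4:
  s[X_1,X_1] = ((-1.8)·(-1.8) + (-2.8)·(-2.8) + (2.2)·(2.2) + (2.2)·(2.2) + (0.2)·(0.2)) / 4 = 20.8/4 = 5.2
  s[X_1,X_2] = ((-1.8)·(-2.2) + (-2.8)·(1.8) + (2.2)·(-1.2) + (2.2)·(-1.2) + (0.2)·(2.8)) / 4 = -5.8/4 = -1.45
  s[X_2,X_2] = ((-2.2)·(-2.2) + (1.8)·(1.8) + (-1.2)·(-1.2) + (-1.2)·(-1.2) + (2.8)·(2.8)) / 4 = 18.8/4 = 4.7
  Sample standard deviations s_i = √(s[i,i]):
  s(X_1) = √(5.2) = 2.2804
  s(X_2) = √(4.7) = 2.1679

Step 3 — r_{ij} = s_{ij} / (s_i · s_j):
  r[X_1,X_1] = 1 (diagonal).
  r[X_1,X_2] = -1.45 / (2.2804 · 2.1679) = -1.45 / 4.9437 = -0.2933
  r[X_2,X_2] = 1 (diagonal).

R is symmetric with unit diagonal. Assembling:

R = [[1, -0.2933],
 [-0.2933, 1]]


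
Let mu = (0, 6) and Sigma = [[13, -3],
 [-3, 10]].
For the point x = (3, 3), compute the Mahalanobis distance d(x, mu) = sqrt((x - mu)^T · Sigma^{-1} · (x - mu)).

Step 1 — centre the observation: (x - mu) = (3, -3).

Step 2 — invert Sigma. det(Sigma) = 13·10 - (-3)² = 121.
  Sigma^{-1} = (1/det) · [[d, -b], [-b, a]] = [[0.0826, 0.0248],
 [0.0248, 0.1074]].

Step 3 — form the quadratic (x - mu)^T · Sigma^{-1} · (x - mu):
  Sigma^{-1} · (x - mu) = (0.1736, -0.2479).
  (x - mu)^T · [Sigma^{-1} · (x - mu)] = (3)·(0.1736) + (-3)·(-0.2479) = 1.2645.

Step 4 — take square root: d = √(1.2645) ≈ 1.1245.

d(x, mu) = √(1.2645) ≈ 1.1245


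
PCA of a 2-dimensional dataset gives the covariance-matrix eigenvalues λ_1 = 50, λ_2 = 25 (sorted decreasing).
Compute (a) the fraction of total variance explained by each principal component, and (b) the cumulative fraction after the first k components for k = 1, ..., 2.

Step 1 — total variance = trace(Sigma) = Σ λ_i = 50 + 25 = 75.

Step 2 — fraction explained by component i = λ_i / Σ λ:
  PC1: 50/75 = 0.6667
  PC2: 25/75 = 0.3333

Step 3 — cumulative fraction after k components = (λ_1 + ... + λ_k) / Σ λ:
  k = 1: 50/75 = 0.6667
  k = 2: (50 + 25)/75 = 75/75 = 1

Summary (fraction, with percent):

explained: PC1 0.6667 (66.67%), PC2 0.3333 (33.33%);  cumulative: 0.6667, 1


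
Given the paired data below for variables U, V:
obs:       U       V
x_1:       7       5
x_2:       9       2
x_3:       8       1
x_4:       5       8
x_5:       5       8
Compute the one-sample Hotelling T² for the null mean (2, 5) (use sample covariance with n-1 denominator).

Step 1 — sample mean vector:
  mean(U) = (7 + 9 + 8 + 5 + 5) / 5 = 34/5 = 6.8
  mean(V) = (5 + 2 + 1 + 8 + 8) / 5 = 24/5 = 4.8
  x̄ = (6.8, 4.8),  deviation x̄ - mu_0 = (6.8, 4.8) - (2, 5) = (4.8, -0.2).

Step 2 — sample covariance matrix, S[i,j] = (1/(n-1)) · Σ_k (x_{k,i} - mean_i) · (x_{k,j} - mean_j), divisor n-1 = 4:
  S[U,U] = ((0.2)·(0.2) + (2.2)·(2.2) + (1.2)·(1.2) + (-1.8)·(-1.8) + (-1.8)·(-1.8)) / 4 = 12.8/4 = 3.2
  S[U,V] = ((0.2)·(0.2) + (2.2)·(-2.8) + (1.2)·(-3.8) + (-1.8)·(3.2) + (-1.8)·(3.2)) / 4 = -22.2/4 = -5.55
  S[V,V] = ((0.2)·(0.2) + (-2.8)·(-2.8) + (-3.8)·(-3.8) + (3.2)·(3.2) + (3.2)·(3.2)) / 4 = 42.8/4 = 10.7
  S = [[3.2, -5.55],
 [-5.55, 10.7]].

Step 3 — invert S. det(S) = 3.2·10.7 - (-5.55)² = 3.4375.
  S^{-1} = (1/det) · [[d, -b], [-b, a]] = [[3.1127, 1.6145],
 [1.6145, 0.9309]].

Step 4 — quadratic form (x̄ - mu_0)^T · S^{-1} · (x̄ - mu_0):
  S^{-1} · (x̄ - mu_0) = (14.6182, 7.5636),
  (x̄ - mu_0)^T · [...] = (4.8)·(14.6182) + (-0.2)·(7.5636) = 68.6545.

Step 5 — scale by n: T² = 5 · 68.6545 = 343.2727.

T² ≈ 343.2727


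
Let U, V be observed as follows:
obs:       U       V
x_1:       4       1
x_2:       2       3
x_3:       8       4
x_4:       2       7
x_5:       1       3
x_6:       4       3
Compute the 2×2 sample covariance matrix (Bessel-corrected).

Step 1 — column means:
  mean(U) = (4 + 2 + 8 + 2 + 1 + 4) / 6 = 21/6 = 3.5
  mean(V) = (1 + 3 + 4 + 7 + 3 + 3) / 6 = 21/6 = 3.5

Step 2 — sample covariance S[i,j] = (1/(n-1)) · Σ_k (x_{k,i} - mean_i) · (x_{k,j} - mean_j), with n-1 = 5.
  S[U,U] = ((0.5)·(0.5) + (-1.5)·(-1.5) + (4.5)·(4.5) + (-1.5)·(-1.5) + (-2.5)·(-2.5) + (0.5)·(0.5)) / 5 = 31.5/5 = 6.3
  S[U,V] = ((0.5)·(-2.5) + (-1.5)·(-0.5) + (4.5)·(0.5) + (-1.5)·(3.5) + (-2.5)·(-0.5) + (0.5)·(-0.5)) / 5 = -2.5/5 = -0.5
  S[V,V] = ((-2.5)·(-2.5) + (-0.5)·(-0.5) + (0.5)·(0.5) + (3.5)·(3.5) + (-0.5)·(-0.5) + (-0.5)·(-0.5)) / 5 = 19.5/5 = 3.9

S is symmetric (S[j,i] = S[i,j]). Assembling:

S = [[6.3, -0.5],
 [-0.5, 3.9]]


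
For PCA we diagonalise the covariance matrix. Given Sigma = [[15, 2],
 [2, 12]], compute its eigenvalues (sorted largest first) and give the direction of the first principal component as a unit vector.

Step 1 — characteristic polynomial of 2×2 Sigma:
  det(Sigma - λI) = λ² - trace · λ + det = 0.
  trace = 15 + 12 = 27, det = 15·12 - (2)² = 176.
Step 2 — discriminant:
  Δ = trace² - 4·det = 729 - 704 = 25.
Step 3 — eigenvalues:
  λ = (trace ± √Δ)/2 = (27 ± 5)/2,
  λ_1 = 16,  λ_2 = 11.

Step 4 — unit eigenvector for λ_1: solve (Sigma - λ_1 I)v = 0. First row:
  (15 - 16)·v_x + (2)·v_y = 0, i.e. (-1)·v_x + (2)·v_y = 0,
  so v ∝ (b, λ_1 - a) = (2, 1) = u.
  ||u|| = √((2)² + (1)²) = √(5) ≈ 2.2361,
  v_1 = u/||u|| ≈ (0.8944, 0.4472) (||v_1|| = 1).

λ_1 = 16,  λ_2 = 11;  v_1 ≈ (0.8944, 0.4472)


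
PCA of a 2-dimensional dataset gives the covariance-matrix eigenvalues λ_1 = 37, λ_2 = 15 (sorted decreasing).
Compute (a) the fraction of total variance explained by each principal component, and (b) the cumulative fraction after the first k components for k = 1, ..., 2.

Step 1 — total variance = trace(Sigma) = Σ λ_i = 37 + 15 = 52.

Step 2 — fraction explained by component i = λ_i / Σ λ:
  PC1: 37/52 = 0.7115
  PC2: 15/52 = 0.2885

Step 3 — cumulative fraction after k components = (λ_1 + ... + λ_k) / Σ λ:
  k = 1: 37/52 = 0.7115
  k = 2: (37 + 15)/52 = 52/52 = 1

Summary (fraction, with percent):

explained: PC1 0.7115 (71.15%), PC2 0.2885 (28.85%);  cumulative: 0.7115, 1


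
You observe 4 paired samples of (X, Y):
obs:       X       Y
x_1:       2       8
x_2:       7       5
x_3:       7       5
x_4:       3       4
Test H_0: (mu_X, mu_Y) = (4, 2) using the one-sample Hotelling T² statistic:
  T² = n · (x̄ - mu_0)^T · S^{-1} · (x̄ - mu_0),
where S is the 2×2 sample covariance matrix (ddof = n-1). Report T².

Step 1 — sample mean vector:
  mean(X) = (2 + 7 + 7 + 3) / 4 = 19/4 = 4.75
  mean(Y) = (8 + 5 + 5 + 4) / 4 = 22/4 = 5.5
  x̄ = (4.75, 5.5),  deviation x̄ - mu_0 = (4.75, 5.5) - (4, 2) = (0.75, 3.5).

Step 2 — sample covariance matrix, S[i,j] = (1/(n-1)) · Σ_k (x_{k,i} - mean_i) · (x_{k,j} - mean_j), divisor n-1 = 3:
  S[X,X] = ((-2.75)·(-2.75) + (2.25)·(2.25) + (2.25)·(2.25) + (-1.75)·(-1.75)) / 3 = 20.75/3 = 6.9167
  S[X,Y] = ((-2.75)·(2.5) + (2.25)·(-0.5) + (2.25)·(-0.5) + (-1.75)·(-1.5)) / 3 = -6.5/3 = -2.1667
  S[Y,Y] = ((2.5)·(2.5) + (-0.5)·(-0.5) + (-0.5)·(-0.5) + (-1.5)·(-1.5)) / 3 = 9/3 = 3
  S = [[6.9167, -2.1667],
 [-2.1667, 3]].

Step 3 — invert S. det(S) = 6.9167·3 - (-2.1667)² = 16.0556.
  S^{-1} = (1/det) · [[d, -b], [-b, a]] = [[0.1869, 0.1349],
 [0.1349, 0.4308]].

Step 4 — quadratic form (x̄ - mu_0)^T · S^{-1} · (x̄ - mu_0):
  S^{-1} · (x̄ - mu_0) = (0.6125, 1.609),
  (x̄ - mu_0)^T · [...] = (0.75)·(0.6125) + (3.5)·(1.609) = 6.0908.

Step 5 — scale by n: T² = 4 · 6.0908 = 24.3633.

T² ≈ 24.3633
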